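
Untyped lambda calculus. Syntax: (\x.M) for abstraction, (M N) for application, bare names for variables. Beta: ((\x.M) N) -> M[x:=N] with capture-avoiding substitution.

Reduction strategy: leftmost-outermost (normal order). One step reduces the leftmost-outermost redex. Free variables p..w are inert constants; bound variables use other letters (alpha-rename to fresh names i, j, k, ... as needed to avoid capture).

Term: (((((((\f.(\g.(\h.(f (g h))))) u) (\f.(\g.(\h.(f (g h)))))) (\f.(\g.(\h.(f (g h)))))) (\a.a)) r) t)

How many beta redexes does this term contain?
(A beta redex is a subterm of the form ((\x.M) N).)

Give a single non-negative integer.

Answer: 1

Derivation:
Term: (((((((\f.(\g.(\h.(f (g h))))) u) (\f.(\g.(\h.(f (g h)))))) (\f.(\g.(\h.(f (g h)))))) (\a.a)) r) t)
  Redex: ((\f.(\g.(\h.(f (g h))))) u)
Total redexes: 1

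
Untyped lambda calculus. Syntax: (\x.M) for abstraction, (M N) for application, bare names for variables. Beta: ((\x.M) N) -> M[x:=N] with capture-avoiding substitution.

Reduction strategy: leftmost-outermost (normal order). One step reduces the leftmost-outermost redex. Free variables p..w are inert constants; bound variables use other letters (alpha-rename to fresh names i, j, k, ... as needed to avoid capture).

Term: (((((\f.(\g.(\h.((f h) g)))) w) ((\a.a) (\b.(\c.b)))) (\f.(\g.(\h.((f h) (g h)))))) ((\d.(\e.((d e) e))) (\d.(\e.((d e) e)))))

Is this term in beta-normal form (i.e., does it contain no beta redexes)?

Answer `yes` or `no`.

Answer: no

Derivation:
Term: (((((\f.(\g.(\h.((f h) g)))) w) ((\a.a) (\b.(\c.b)))) (\f.(\g.(\h.((f h) (g h)))))) ((\d.(\e.((d e) e))) (\d.(\e.((d e) e)))))
Found 3 beta redex(es).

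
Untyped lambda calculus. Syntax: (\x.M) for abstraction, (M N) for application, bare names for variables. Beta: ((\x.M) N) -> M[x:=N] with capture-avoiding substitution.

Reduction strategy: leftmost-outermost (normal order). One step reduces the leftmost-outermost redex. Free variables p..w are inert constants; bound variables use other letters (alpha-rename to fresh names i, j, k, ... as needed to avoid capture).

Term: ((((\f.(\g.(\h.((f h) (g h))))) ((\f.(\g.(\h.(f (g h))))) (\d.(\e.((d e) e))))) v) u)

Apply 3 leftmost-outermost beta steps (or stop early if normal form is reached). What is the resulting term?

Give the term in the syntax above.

Answer: ((((\f.(\g.(\h.(f (g h))))) (\d.(\e.((d e) e)))) u) (v u))

Derivation:
Step 0: ((((\f.(\g.(\h.((f h) (g h))))) ((\f.(\g.(\h.(f (g h))))) (\d.(\e.((d e) e))))) v) u)
Step 1: (((\g.(\h.((((\f.(\g.(\h.(f (g h))))) (\d.(\e.((d e) e)))) h) (g h)))) v) u)
Step 2: ((\h.((((\f.(\g.(\h.(f (g h))))) (\d.(\e.((d e) e)))) h) (v h))) u)
Step 3: ((((\f.(\g.(\h.(f (g h))))) (\d.(\e.((d e) e)))) u) (v u))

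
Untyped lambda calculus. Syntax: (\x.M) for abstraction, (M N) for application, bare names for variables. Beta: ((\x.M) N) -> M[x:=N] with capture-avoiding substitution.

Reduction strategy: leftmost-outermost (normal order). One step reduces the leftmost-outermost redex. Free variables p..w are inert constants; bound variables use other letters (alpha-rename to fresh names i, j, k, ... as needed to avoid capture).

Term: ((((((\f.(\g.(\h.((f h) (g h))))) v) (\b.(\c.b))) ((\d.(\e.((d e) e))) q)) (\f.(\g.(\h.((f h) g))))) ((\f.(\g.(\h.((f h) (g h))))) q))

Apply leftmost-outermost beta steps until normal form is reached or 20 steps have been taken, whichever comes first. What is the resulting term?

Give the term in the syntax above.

Answer: ((((v (\e.((q e) e))) (\c.(\e.((q e) e)))) (\f.(\g.(\h.((f h) g))))) (\g.(\h.((q h) (g h)))))

Derivation:
Step 0: ((((((\f.(\g.(\h.((f h) (g h))))) v) (\b.(\c.b))) ((\d.(\e.((d e) e))) q)) (\f.(\g.(\h.((f h) g))))) ((\f.(\g.(\h.((f h) (g h))))) q))
Step 1: (((((\g.(\h.((v h) (g h)))) (\b.(\c.b))) ((\d.(\e.((d e) e))) q)) (\f.(\g.(\h.((f h) g))))) ((\f.(\g.(\h.((f h) (g h))))) q))
Step 2: ((((\h.((v h) ((\b.(\c.b)) h))) ((\d.(\e.((d e) e))) q)) (\f.(\g.(\h.((f h) g))))) ((\f.(\g.(\h.((f h) (g h))))) q))
Step 3: ((((v ((\d.(\e.((d e) e))) q)) ((\b.(\c.b)) ((\d.(\e.((d e) e))) q))) (\f.(\g.(\h.((f h) g))))) ((\f.(\g.(\h.((f h) (g h))))) q))
Step 4: ((((v (\e.((q e) e))) ((\b.(\c.b)) ((\d.(\e.((d e) e))) q))) (\f.(\g.(\h.((f h) g))))) ((\f.(\g.(\h.((f h) (g h))))) q))
Step 5: ((((v (\e.((q e) e))) (\c.((\d.(\e.((d e) e))) q))) (\f.(\g.(\h.((f h) g))))) ((\f.(\g.(\h.((f h) (g h))))) q))
Step 6: ((((v (\e.((q e) e))) (\c.(\e.((q e) e)))) (\f.(\g.(\h.((f h) g))))) ((\f.(\g.(\h.((f h) (g h))))) q))
Step 7: ((((v (\e.((q e) e))) (\c.(\e.((q e) e)))) (\f.(\g.(\h.((f h) g))))) (\g.(\h.((q h) (g h)))))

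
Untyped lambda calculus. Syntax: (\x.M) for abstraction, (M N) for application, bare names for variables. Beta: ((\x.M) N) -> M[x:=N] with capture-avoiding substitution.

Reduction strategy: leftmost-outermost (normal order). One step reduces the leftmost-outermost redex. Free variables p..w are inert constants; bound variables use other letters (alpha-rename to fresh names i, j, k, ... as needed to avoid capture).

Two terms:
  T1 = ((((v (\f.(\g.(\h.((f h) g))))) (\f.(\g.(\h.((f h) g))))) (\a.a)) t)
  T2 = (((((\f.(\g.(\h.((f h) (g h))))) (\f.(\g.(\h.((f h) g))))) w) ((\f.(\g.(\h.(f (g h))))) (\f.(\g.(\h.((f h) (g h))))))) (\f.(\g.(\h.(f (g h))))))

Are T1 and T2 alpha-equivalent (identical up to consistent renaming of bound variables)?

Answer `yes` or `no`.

Answer: no

Derivation:
Term 1: ((((v (\f.(\g.(\h.((f h) g))))) (\f.(\g.(\h.((f h) g))))) (\a.a)) t)
Term 2: (((((\f.(\g.(\h.((f h) (g h))))) (\f.(\g.(\h.((f h) g))))) w) ((\f.(\g.(\h.(f (g h))))) (\f.(\g.(\h.((f h) (g h))))))) (\f.(\g.(\h.(f (g h))))))
Alpha-equivalence: compare structure up to binder renaming.
Result: False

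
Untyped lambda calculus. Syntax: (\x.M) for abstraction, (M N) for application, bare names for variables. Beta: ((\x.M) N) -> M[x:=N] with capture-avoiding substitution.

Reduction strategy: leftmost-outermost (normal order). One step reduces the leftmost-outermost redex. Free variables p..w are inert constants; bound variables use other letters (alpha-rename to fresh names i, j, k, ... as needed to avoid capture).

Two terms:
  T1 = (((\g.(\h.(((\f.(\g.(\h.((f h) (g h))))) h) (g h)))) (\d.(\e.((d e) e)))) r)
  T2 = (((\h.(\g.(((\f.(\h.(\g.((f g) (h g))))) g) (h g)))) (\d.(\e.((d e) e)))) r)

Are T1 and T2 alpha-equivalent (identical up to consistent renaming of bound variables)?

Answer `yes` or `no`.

Term 1: (((\g.(\h.(((\f.(\g.(\h.((f h) (g h))))) h) (g h)))) (\d.(\e.((d e) e)))) r)
Term 2: (((\h.(\g.(((\f.(\h.(\g.((f g) (h g))))) g) (h g)))) (\d.(\e.((d e) e)))) r)
Alpha-equivalence: compare structure up to binder renaming.
Result: True

Answer: yes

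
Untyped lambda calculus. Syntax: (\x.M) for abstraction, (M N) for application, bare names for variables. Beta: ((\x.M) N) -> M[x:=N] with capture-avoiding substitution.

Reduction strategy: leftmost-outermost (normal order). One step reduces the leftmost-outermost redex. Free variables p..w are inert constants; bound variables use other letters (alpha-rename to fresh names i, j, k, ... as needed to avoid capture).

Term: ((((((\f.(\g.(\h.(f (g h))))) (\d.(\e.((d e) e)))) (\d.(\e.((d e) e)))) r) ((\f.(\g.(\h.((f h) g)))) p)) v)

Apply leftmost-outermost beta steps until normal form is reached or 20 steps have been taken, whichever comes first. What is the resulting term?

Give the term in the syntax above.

Answer: ((((r (\g.(\h.((p h) g)))) (\g.(\h.((p h) g)))) (\g.(\h.((p h) g)))) v)

Derivation:
Step 0: ((((((\f.(\g.(\h.(f (g h))))) (\d.(\e.((d e) e)))) (\d.(\e.((d e) e)))) r) ((\f.(\g.(\h.((f h) g)))) p)) v)
Step 1: (((((\g.(\h.((\d.(\e.((d e) e))) (g h)))) (\d.(\e.((d e) e)))) r) ((\f.(\g.(\h.((f h) g)))) p)) v)
Step 2: ((((\h.((\d.(\e.((d e) e))) ((\d.(\e.((d e) e))) h))) r) ((\f.(\g.(\h.((f h) g)))) p)) v)
Step 3: ((((\d.(\e.((d e) e))) ((\d.(\e.((d e) e))) r)) ((\f.(\g.(\h.((f h) g)))) p)) v)
Step 4: (((\e.((((\d.(\e.((d e) e))) r) e) e)) ((\f.(\g.(\h.((f h) g)))) p)) v)
Step 5: (((((\d.(\e.((d e) e))) r) ((\f.(\g.(\h.((f h) g)))) p)) ((\f.(\g.(\h.((f h) g)))) p)) v)
Step 6: ((((\e.((r e) e)) ((\f.(\g.(\h.((f h) g)))) p)) ((\f.(\g.(\h.((f h) g)))) p)) v)
Step 7: ((((r ((\f.(\g.(\h.((f h) g)))) p)) ((\f.(\g.(\h.((f h) g)))) p)) ((\f.(\g.(\h.((f h) g)))) p)) v)
Step 8: ((((r (\g.(\h.((p h) g)))) ((\f.(\g.(\h.((f h) g)))) p)) ((\f.(\g.(\h.((f h) g)))) p)) v)
Step 9: ((((r (\g.(\h.((p h) g)))) (\g.(\h.((p h) g)))) ((\f.(\g.(\h.((f h) g)))) p)) v)
Step 10: ((((r (\g.(\h.((p h) g)))) (\g.(\h.((p h) g)))) (\g.(\h.((p h) g)))) v)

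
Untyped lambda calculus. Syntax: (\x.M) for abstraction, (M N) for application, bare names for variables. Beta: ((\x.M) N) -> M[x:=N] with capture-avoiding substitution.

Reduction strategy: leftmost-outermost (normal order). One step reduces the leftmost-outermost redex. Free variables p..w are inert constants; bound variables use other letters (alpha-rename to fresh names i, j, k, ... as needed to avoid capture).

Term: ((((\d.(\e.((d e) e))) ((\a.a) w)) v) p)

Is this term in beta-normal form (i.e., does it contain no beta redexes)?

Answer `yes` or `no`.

Answer: no

Derivation:
Term: ((((\d.(\e.((d e) e))) ((\a.a) w)) v) p)
Found 2 beta redex(es).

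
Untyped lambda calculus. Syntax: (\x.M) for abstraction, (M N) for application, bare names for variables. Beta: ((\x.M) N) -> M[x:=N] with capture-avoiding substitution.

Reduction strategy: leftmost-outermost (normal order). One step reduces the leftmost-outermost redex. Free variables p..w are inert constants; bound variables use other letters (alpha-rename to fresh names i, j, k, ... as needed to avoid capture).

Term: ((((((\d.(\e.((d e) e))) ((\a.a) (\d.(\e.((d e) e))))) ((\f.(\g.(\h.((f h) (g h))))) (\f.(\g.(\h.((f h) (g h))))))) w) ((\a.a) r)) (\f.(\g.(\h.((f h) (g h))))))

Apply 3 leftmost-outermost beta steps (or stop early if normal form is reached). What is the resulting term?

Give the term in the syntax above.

Answer: ((((((\d.(\e.((d e) e))) ((\f.(\g.(\h.((f h) (g h))))) (\f.(\g.(\h.((f h) (g h))))))) ((\f.(\g.(\h.((f h) (g h))))) (\f.(\g.(\h.((f h) (g h))))))) w) ((\a.a) r)) (\f.(\g.(\h.((f h) (g h))))))

Derivation:
Step 0: ((((((\d.(\e.((d e) e))) ((\a.a) (\d.(\e.((d e) e))))) ((\f.(\g.(\h.((f h) (g h))))) (\f.(\g.(\h.((f h) (g h))))))) w) ((\a.a) r)) (\f.(\g.(\h.((f h) (g h))))))
Step 1: (((((\e.((((\a.a) (\d.(\e.((d e) e)))) e) e)) ((\f.(\g.(\h.((f h) (g h))))) (\f.(\g.(\h.((f h) (g h))))))) w) ((\a.a) r)) (\f.(\g.(\h.((f h) (g h))))))
Step 2: (((((((\a.a) (\d.(\e.((d e) e)))) ((\f.(\g.(\h.((f h) (g h))))) (\f.(\g.(\h.((f h) (g h))))))) ((\f.(\g.(\h.((f h) (g h))))) (\f.(\g.(\h.((f h) (g h))))))) w) ((\a.a) r)) (\f.(\g.(\h.((f h) (g h))))))
Step 3: ((((((\d.(\e.((d e) e))) ((\f.(\g.(\h.((f h) (g h))))) (\f.(\g.(\h.((f h) (g h))))))) ((\f.(\g.(\h.((f h) (g h))))) (\f.(\g.(\h.((f h) (g h))))))) w) ((\a.a) r)) (\f.(\g.(\h.((f h) (g h))))))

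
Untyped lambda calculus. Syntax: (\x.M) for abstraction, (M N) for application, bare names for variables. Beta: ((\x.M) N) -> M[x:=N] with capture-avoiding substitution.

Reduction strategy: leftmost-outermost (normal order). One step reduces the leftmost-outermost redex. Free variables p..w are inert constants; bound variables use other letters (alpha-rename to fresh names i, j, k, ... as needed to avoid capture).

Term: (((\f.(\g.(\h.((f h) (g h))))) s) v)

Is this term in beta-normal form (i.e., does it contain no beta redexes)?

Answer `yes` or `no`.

Term: (((\f.(\g.(\h.((f h) (g h))))) s) v)
Found 1 beta redex(es).

Answer: no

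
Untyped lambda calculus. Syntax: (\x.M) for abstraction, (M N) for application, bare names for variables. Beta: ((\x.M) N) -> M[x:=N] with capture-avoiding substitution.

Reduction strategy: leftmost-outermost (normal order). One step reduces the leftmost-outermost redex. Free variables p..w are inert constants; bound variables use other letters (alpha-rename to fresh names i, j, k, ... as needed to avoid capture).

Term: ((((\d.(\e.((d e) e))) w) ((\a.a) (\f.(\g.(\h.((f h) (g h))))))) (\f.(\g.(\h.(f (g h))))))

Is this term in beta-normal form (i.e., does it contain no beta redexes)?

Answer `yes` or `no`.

Answer: no

Derivation:
Term: ((((\d.(\e.((d e) e))) w) ((\a.a) (\f.(\g.(\h.((f h) (g h))))))) (\f.(\g.(\h.(f (g h))))))
Found 2 beta redex(es).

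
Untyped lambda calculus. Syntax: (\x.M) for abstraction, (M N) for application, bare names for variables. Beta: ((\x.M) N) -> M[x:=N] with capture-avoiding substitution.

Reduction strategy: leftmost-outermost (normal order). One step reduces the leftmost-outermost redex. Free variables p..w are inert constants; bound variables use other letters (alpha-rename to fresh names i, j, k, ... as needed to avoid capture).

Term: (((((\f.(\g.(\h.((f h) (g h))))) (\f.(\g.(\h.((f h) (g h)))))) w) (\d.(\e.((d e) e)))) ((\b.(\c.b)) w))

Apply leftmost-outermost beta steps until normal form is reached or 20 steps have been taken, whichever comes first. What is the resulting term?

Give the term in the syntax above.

Step 0: (((((\f.(\g.(\h.((f h) (g h))))) (\f.(\g.(\h.((f h) (g h)))))) w) (\d.(\e.((d e) e)))) ((\b.(\c.b)) w))
Step 1: ((((\g.(\h.(((\f.(\g.(\h.((f h) (g h))))) h) (g h)))) w) (\d.(\e.((d e) e)))) ((\b.(\c.b)) w))
Step 2: (((\h.(((\f.(\g.(\h.((f h) (g h))))) h) (w h))) (\d.(\e.((d e) e)))) ((\b.(\c.b)) w))
Step 3: ((((\f.(\g.(\h.((f h) (g h))))) (\d.(\e.((d e) e)))) (w (\d.(\e.((d e) e))))) ((\b.(\c.b)) w))
Step 4: (((\g.(\h.(((\d.(\e.((d e) e))) h) (g h)))) (w (\d.(\e.((d e) e))))) ((\b.(\c.b)) w))
Step 5: ((\h.(((\d.(\e.((d e) e))) h) ((w (\d.(\e.((d e) e)))) h))) ((\b.(\c.b)) w))
Step 6: (((\d.(\e.((d e) e))) ((\b.(\c.b)) w)) ((w (\d.(\e.((d e) e)))) ((\b.(\c.b)) w)))
Step 7: ((\e.((((\b.(\c.b)) w) e) e)) ((w (\d.(\e.((d e) e)))) ((\b.(\c.b)) w)))
Step 8: ((((\b.(\c.b)) w) ((w (\d.(\e.((d e) e)))) ((\b.(\c.b)) w))) ((w (\d.(\e.((d e) e)))) ((\b.(\c.b)) w)))
Step 9: (((\c.w) ((w (\d.(\e.((d e) e)))) ((\b.(\c.b)) w))) ((w (\d.(\e.((d e) e)))) ((\b.(\c.b)) w)))
Step 10: (w ((w (\d.(\e.((d e) e)))) ((\b.(\c.b)) w)))
Step 11: (w ((w (\d.(\e.((d e) e)))) (\c.w)))

Answer: (w ((w (\d.(\e.((d e) e)))) (\c.w)))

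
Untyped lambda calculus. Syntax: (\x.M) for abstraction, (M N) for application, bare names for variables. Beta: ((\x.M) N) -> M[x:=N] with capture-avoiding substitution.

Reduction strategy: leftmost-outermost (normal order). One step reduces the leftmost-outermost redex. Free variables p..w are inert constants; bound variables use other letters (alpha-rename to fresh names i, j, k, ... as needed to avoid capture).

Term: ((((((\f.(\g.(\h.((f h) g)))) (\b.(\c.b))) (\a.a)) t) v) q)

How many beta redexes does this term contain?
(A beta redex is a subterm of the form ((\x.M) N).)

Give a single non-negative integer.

Term: ((((((\f.(\g.(\h.((f h) g)))) (\b.(\c.b))) (\a.a)) t) v) q)
  Redex: ((\f.(\g.(\h.((f h) g)))) (\b.(\c.b)))
Total redexes: 1

Answer: 1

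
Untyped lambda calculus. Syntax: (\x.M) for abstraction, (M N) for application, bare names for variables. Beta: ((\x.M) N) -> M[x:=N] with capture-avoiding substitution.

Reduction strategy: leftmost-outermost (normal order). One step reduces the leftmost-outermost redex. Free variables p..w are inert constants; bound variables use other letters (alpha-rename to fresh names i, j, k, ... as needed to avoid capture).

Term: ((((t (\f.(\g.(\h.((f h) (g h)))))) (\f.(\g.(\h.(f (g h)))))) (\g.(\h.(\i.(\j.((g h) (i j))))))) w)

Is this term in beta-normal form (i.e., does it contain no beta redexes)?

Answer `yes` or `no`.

Answer: yes

Derivation:
Term: ((((t (\f.(\g.(\h.((f h) (g h)))))) (\f.(\g.(\h.(f (g h)))))) (\g.(\h.(\i.(\j.((g h) (i j))))))) w)
No beta redexes found.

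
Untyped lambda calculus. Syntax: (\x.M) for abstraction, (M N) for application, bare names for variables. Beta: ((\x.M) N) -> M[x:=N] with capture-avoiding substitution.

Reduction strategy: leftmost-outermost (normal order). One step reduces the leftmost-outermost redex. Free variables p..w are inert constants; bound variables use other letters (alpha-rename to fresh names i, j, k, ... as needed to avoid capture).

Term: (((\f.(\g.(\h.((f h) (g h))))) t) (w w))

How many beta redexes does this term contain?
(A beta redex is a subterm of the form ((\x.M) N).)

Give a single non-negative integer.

Answer: 1

Derivation:
Term: (((\f.(\g.(\h.((f h) (g h))))) t) (w w))
  Redex: ((\f.(\g.(\h.((f h) (g h))))) t)
Total redexes: 1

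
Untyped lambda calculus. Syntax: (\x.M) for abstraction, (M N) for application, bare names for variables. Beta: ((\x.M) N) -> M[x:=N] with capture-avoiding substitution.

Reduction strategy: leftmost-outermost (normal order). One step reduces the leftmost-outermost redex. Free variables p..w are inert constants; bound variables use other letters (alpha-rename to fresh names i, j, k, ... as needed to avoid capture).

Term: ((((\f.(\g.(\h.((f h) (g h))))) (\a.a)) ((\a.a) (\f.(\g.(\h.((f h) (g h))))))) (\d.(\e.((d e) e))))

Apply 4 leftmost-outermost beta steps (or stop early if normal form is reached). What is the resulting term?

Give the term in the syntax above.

Answer: ((\d.(\e.((d e) e))) (((\a.a) (\f.(\g.(\h.((f h) (g h)))))) (\d.(\e.((d e) e)))))

Derivation:
Step 0: ((((\f.(\g.(\h.((f h) (g h))))) (\a.a)) ((\a.a) (\f.(\g.(\h.((f h) (g h))))))) (\d.(\e.((d e) e))))
Step 1: (((\g.(\h.(((\a.a) h) (g h)))) ((\a.a) (\f.(\g.(\h.((f h) (g h))))))) (\d.(\e.((d e) e))))
Step 2: ((\h.(((\a.a) h) (((\a.a) (\f.(\g.(\h.((f h) (g h)))))) h))) (\d.(\e.((d e) e))))
Step 3: (((\a.a) (\d.(\e.((d e) e)))) (((\a.a) (\f.(\g.(\h.((f h) (g h)))))) (\d.(\e.((d e) e)))))
Step 4: ((\d.(\e.((d e) e))) (((\a.a) (\f.(\g.(\h.((f h) (g h)))))) (\d.(\e.((d e) e)))))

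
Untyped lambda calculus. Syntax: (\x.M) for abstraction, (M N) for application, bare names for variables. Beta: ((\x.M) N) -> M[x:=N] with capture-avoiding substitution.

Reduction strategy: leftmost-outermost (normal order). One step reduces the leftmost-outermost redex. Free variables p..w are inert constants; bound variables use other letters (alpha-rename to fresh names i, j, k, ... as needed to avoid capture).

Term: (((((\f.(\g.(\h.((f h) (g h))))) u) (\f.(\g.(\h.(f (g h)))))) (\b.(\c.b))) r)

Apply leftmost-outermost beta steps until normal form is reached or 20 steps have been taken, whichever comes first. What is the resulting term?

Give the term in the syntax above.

Answer: (((u (\b.(\c.b))) (\g.(\h.(\c.(g h))))) r)

Derivation:
Step 0: (((((\f.(\g.(\h.((f h) (g h))))) u) (\f.(\g.(\h.(f (g h)))))) (\b.(\c.b))) r)
Step 1: ((((\g.(\h.((u h) (g h)))) (\f.(\g.(\h.(f (g h)))))) (\b.(\c.b))) r)
Step 2: (((\h.((u h) ((\f.(\g.(\h.(f (g h))))) h))) (\b.(\c.b))) r)
Step 3: (((u (\b.(\c.b))) ((\f.(\g.(\h.(f (g h))))) (\b.(\c.b)))) r)
Step 4: (((u (\b.(\c.b))) (\g.(\h.((\b.(\c.b)) (g h))))) r)
Step 5: (((u (\b.(\c.b))) (\g.(\h.(\c.(g h))))) r)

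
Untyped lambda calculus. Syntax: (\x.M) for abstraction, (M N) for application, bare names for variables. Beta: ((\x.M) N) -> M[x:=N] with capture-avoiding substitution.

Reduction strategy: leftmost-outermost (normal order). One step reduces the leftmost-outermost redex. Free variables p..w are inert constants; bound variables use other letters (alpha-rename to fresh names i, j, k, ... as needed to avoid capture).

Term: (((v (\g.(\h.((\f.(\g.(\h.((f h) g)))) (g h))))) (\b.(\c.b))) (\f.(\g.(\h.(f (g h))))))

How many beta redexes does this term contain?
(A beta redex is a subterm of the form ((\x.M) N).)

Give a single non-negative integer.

Answer: 1

Derivation:
Term: (((v (\g.(\h.((\f.(\g.(\h.((f h) g)))) (g h))))) (\b.(\c.b))) (\f.(\g.(\h.(f (g h))))))
  Redex: ((\f.(\g.(\h.((f h) g)))) (g h))
Total redexes: 1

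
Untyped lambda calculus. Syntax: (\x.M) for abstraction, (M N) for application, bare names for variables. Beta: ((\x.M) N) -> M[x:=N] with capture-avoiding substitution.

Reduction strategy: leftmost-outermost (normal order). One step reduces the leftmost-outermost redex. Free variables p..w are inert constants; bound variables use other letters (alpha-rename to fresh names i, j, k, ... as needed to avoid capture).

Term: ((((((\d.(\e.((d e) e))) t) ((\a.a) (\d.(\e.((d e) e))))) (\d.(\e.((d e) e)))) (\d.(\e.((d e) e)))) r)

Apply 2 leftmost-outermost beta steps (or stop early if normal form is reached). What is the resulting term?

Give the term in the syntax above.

Answer: (((((t ((\a.a) (\d.(\e.((d e) e))))) ((\a.a) (\d.(\e.((d e) e))))) (\d.(\e.((d e) e)))) (\d.(\e.((d e) e)))) r)

Derivation:
Step 0: ((((((\d.(\e.((d e) e))) t) ((\a.a) (\d.(\e.((d e) e))))) (\d.(\e.((d e) e)))) (\d.(\e.((d e) e)))) r)
Step 1: (((((\e.((t e) e)) ((\a.a) (\d.(\e.((d e) e))))) (\d.(\e.((d e) e)))) (\d.(\e.((d e) e)))) r)
Step 2: (((((t ((\a.a) (\d.(\e.((d e) e))))) ((\a.a) (\d.(\e.((d e) e))))) (\d.(\e.((d e) e)))) (\d.(\e.((d e) e)))) r)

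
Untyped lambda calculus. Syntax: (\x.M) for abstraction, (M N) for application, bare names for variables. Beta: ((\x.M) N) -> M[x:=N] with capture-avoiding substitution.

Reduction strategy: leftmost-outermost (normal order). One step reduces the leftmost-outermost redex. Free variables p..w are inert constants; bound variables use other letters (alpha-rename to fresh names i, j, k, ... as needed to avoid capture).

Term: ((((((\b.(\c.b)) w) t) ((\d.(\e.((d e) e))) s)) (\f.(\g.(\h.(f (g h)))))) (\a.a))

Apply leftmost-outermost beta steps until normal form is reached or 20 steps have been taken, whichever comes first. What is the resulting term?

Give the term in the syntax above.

Answer: (((w (\e.((s e) e))) (\f.(\g.(\h.(f (g h)))))) (\a.a))

Derivation:
Step 0: ((((((\b.(\c.b)) w) t) ((\d.(\e.((d e) e))) s)) (\f.(\g.(\h.(f (g h)))))) (\a.a))
Step 1: (((((\c.w) t) ((\d.(\e.((d e) e))) s)) (\f.(\g.(\h.(f (g h)))))) (\a.a))
Step 2: (((w ((\d.(\e.((d e) e))) s)) (\f.(\g.(\h.(f (g h)))))) (\a.a))
Step 3: (((w (\e.((s e) e))) (\f.(\g.(\h.(f (g h)))))) (\a.a))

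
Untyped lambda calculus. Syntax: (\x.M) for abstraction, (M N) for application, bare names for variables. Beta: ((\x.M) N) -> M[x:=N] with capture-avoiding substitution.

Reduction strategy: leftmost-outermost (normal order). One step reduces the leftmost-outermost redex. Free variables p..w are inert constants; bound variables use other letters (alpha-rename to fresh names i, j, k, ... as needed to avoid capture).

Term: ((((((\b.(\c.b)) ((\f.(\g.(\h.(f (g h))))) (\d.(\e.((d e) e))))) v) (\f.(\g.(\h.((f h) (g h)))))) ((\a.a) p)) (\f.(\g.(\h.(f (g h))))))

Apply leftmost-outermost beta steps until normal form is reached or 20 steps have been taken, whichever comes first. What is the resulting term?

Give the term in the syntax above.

Answer: ((p (\f.(\g.(\h.(f (g h)))))) (\g.(\h.(\i.(\j.((g h) (i j)))))))

Derivation:
Step 0: ((((((\b.(\c.b)) ((\f.(\g.(\h.(f (g h))))) (\d.(\e.((d e) e))))) v) (\f.(\g.(\h.((f h) (g h)))))) ((\a.a) p)) (\f.(\g.(\h.(f (g h))))))
Step 1: (((((\c.((\f.(\g.(\h.(f (g h))))) (\d.(\e.((d e) e))))) v) (\f.(\g.(\h.((f h) (g h)))))) ((\a.a) p)) (\f.(\g.(\h.(f (g h))))))
Step 2: (((((\f.(\g.(\h.(f (g h))))) (\d.(\e.((d e) e)))) (\f.(\g.(\h.((f h) (g h)))))) ((\a.a) p)) (\f.(\g.(\h.(f (g h))))))
Step 3: ((((\g.(\h.((\d.(\e.((d e) e))) (g h)))) (\f.(\g.(\h.((f h) (g h)))))) ((\a.a) p)) (\f.(\g.(\h.(f (g h))))))
Step 4: (((\h.((\d.(\e.((d e) e))) ((\f.(\g.(\h.((f h) (g h))))) h))) ((\a.a) p)) (\f.(\g.(\h.(f (g h))))))
Step 5: (((\d.(\e.((d e) e))) ((\f.(\g.(\h.((f h) (g h))))) ((\a.a) p))) (\f.(\g.(\h.(f (g h))))))
Step 6: ((\e.((((\f.(\g.(\h.((f h) (g h))))) ((\a.a) p)) e) e)) (\f.(\g.(\h.(f (g h))))))
Step 7: ((((\f.(\g.(\h.((f h) (g h))))) ((\a.a) p)) (\f.(\g.(\h.(f (g h)))))) (\f.(\g.(\h.(f (g h))))))
Step 8: (((\g.(\h.((((\a.a) p) h) (g h)))) (\f.(\g.(\h.(f (g h)))))) (\f.(\g.(\h.(f (g h))))))
Step 9: ((\h.((((\a.a) p) h) ((\f.(\g.(\h.(f (g h))))) h))) (\f.(\g.(\h.(f (g h))))))
Step 10: ((((\a.a) p) (\f.(\g.(\h.(f (g h)))))) ((\f.(\g.(\h.(f (g h))))) (\f.(\g.(\h.(f (g h)))))))
Step 11: ((p (\f.(\g.(\h.(f (g h)))))) ((\f.(\g.(\h.(f (g h))))) (\f.(\g.(\h.(f (g h)))))))
Step 12: ((p (\f.(\g.(\h.(f (g h)))))) (\g.(\h.((\f.(\g.(\h.(f (g h))))) (g h)))))
Step 13: ((p (\f.(\g.(\h.(f (g h)))))) (\g.(\h.(\i.(\j.((g h) (i j)))))))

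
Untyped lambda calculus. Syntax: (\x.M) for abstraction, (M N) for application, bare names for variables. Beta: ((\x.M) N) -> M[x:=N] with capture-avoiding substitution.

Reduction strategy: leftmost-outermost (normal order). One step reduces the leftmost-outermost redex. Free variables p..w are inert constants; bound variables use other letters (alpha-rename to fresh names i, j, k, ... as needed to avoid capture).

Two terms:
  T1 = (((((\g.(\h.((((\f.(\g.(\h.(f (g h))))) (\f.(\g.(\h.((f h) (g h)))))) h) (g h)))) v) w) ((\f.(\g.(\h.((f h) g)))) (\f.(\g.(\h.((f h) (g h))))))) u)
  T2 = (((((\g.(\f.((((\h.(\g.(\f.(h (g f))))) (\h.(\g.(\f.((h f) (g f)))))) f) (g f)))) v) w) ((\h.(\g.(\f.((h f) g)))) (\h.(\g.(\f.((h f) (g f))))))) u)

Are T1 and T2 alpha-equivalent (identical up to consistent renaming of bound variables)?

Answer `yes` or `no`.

Term 1: (((((\g.(\h.((((\f.(\g.(\h.(f (g h))))) (\f.(\g.(\h.((f h) (g h)))))) h) (g h)))) v) w) ((\f.(\g.(\h.((f h) g)))) (\f.(\g.(\h.((f h) (g h))))))) u)
Term 2: (((((\g.(\f.((((\h.(\g.(\f.(h (g f))))) (\h.(\g.(\f.((h f) (g f)))))) f) (g f)))) v) w) ((\h.(\g.(\f.((h f) g)))) (\h.(\g.(\f.((h f) (g f))))))) u)
Alpha-equivalence: compare structure up to binder renaming.
Result: True

Answer: yes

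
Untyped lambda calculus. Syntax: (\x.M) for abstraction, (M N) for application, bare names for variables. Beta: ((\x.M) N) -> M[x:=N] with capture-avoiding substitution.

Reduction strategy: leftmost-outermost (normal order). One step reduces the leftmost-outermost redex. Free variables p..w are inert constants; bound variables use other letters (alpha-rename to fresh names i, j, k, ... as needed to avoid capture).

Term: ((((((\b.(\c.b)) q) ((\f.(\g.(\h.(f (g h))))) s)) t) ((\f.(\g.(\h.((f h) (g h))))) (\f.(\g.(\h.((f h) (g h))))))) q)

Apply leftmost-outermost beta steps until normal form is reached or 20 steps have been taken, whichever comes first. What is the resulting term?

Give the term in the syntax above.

Step 0: ((((((\b.(\c.b)) q) ((\f.(\g.(\h.(f (g h))))) s)) t) ((\f.(\g.(\h.((f h) (g h))))) (\f.(\g.(\h.((f h) (g h))))))) q)
Step 1: (((((\c.q) ((\f.(\g.(\h.(f (g h))))) s)) t) ((\f.(\g.(\h.((f h) (g h))))) (\f.(\g.(\h.((f h) (g h))))))) q)
Step 2: (((q t) ((\f.(\g.(\h.((f h) (g h))))) (\f.(\g.(\h.((f h) (g h))))))) q)
Step 3: (((q t) (\g.(\h.(((\f.(\g.(\h.((f h) (g h))))) h) (g h))))) q)
Step 4: (((q t) (\g.(\h.((\g.(\i.((h i) (g i)))) (g h))))) q)
Step 5: (((q t) (\g.(\h.(\i.((h i) ((g h) i)))))) q)

Answer: (((q t) (\g.(\h.(\i.((h i) ((g h) i)))))) q)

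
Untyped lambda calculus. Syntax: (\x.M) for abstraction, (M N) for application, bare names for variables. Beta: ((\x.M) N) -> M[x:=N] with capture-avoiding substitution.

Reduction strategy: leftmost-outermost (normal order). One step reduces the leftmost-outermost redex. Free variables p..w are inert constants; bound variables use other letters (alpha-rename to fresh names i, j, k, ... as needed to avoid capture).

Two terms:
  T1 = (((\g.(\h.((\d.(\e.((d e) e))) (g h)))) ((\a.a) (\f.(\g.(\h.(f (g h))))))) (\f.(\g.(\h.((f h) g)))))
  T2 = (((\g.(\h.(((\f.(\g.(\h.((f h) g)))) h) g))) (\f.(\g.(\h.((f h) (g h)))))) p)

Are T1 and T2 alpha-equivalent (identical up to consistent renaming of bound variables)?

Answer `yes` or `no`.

Term 1: (((\g.(\h.((\d.(\e.((d e) e))) (g h)))) ((\a.a) (\f.(\g.(\h.(f (g h))))))) (\f.(\g.(\h.((f h) g)))))
Term 2: (((\g.(\h.(((\f.(\g.(\h.((f h) g)))) h) g))) (\f.(\g.(\h.((f h) (g h)))))) p)
Alpha-equivalence: compare structure up to binder renaming.
Result: False

Answer: no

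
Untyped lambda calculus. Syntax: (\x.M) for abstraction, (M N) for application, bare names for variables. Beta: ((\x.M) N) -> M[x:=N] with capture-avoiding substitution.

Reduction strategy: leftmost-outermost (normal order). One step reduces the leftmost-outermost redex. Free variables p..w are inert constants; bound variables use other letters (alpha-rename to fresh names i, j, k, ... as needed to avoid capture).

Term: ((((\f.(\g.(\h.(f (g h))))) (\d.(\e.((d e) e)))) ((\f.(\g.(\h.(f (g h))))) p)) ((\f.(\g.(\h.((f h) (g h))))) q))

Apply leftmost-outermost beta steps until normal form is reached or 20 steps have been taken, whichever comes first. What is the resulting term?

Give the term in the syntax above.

Step 0: ((((\f.(\g.(\h.(f (g h))))) (\d.(\e.((d e) e)))) ((\f.(\g.(\h.(f (g h))))) p)) ((\f.(\g.(\h.((f h) (g h))))) q))
Step 1: (((\g.(\h.((\d.(\e.((d e) e))) (g h)))) ((\f.(\g.(\h.(f (g h))))) p)) ((\f.(\g.(\h.((f h) (g h))))) q))
Step 2: ((\h.((\d.(\e.((d e) e))) (((\f.(\g.(\h.(f (g h))))) p) h))) ((\f.(\g.(\h.((f h) (g h))))) q))
Step 3: ((\d.(\e.((d e) e))) (((\f.(\g.(\h.(f (g h))))) p) ((\f.(\g.(\h.((f h) (g h))))) q)))
Step 4: (\e.(((((\f.(\g.(\h.(f (g h))))) p) ((\f.(\g.(\h.((f h) (g h))))) q)) e) e))
Step 5: (\e.((((\g.(\h.(p (g h)))) ((\f.(\g.(\h.((f h) (g h))))) q)) e) e))
Step 6: (\e.(((\h.(p (((\f.(\g.(\h.((f h) (g h))))) q) h))) e) e))
Step 7: (\e.((p (((\f.(\g.(\h.((f h) (g h))))) q) e)) e))
Step 8: (\e.((p ((\g.(\h.((q h) (g h)))) e)) e))
Step 9: (\e.((p (\h.((q h) (e h)))) e))

Answer: (\e.((p (\h.((q h) (e h)))) e))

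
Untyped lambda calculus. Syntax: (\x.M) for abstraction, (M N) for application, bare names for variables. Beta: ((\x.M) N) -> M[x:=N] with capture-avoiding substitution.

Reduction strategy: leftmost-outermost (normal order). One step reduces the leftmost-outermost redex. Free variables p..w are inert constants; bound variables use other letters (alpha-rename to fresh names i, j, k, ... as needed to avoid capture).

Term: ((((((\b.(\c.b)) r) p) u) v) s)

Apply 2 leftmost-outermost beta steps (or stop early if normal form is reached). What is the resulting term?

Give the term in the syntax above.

Step 0: ((((((\b.(\c.b)) r) p) u) v) s)
Step 1: (((((\c.r) p) u) v) s)
Step 2: (((r u) v) s)

Answer: (((r u) v) s)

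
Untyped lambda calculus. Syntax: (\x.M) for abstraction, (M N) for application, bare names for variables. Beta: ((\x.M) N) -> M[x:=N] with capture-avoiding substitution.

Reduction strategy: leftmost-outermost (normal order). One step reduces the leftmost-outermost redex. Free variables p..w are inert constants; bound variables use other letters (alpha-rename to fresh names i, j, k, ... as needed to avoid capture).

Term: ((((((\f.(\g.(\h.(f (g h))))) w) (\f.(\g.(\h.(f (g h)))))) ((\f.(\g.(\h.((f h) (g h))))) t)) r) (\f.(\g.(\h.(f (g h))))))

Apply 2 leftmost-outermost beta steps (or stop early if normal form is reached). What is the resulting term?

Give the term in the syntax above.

Step 0: ((((((\f.(\g.(\h.(f (g h))))) w) (\f.(\g.(\h.(f (g h)))))) ((\f.(\g.(\h.((f h) (g h))))) t)) r) (\f.(\g.(\h.(f (g h))))))
Step 1: (((((\g.(\h.(w (g h)))) (\f.(\g.(\h.(f (g h)))))) ((\f.(\g.(\h.((f h) (g h))))) t)) r) (\f.(\g.(\h.(f (g h))))))
Step 2: ((((\h.(w ((\f.(\g.(\h.(f (g h))))) h))) ((\f.(\g.(\h.((f h) (g h))))) t)) r) (\f.(\g.(\h.(f (g h))))))

Answer: ((((\h.(w ((\f.(\g.(\h.(f (g h))))) h))) ((\f.(\g.(\h.((f h) (g h))))) t)) r) (\f.(\g.(\h.(f (g h))))))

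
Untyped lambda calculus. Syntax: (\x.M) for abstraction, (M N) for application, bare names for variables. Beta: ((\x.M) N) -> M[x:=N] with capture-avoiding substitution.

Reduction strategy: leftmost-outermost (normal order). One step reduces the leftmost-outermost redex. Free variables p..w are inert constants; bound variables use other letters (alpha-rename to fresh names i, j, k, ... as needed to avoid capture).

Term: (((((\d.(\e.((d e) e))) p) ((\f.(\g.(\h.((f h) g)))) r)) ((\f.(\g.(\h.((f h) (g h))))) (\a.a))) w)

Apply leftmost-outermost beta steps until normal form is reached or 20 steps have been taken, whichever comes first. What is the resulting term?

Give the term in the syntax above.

Step 0: (((((\d.(\e.((d e) e))) p) ((\f.(\g.(\h.((f h) g)))) r)) ((\f.(\g.(\h.((f h) (g h))))) (\a.a))) w)
Step 1: ((((\e.((p e) e)) ((\f.(\g.(\h.((f h) g)))) r)) ((\f.(\g.(\h.((f h) (g h))))) (\a.a))) w)
Step 2: ((((p ((\f.(\g.(\h.((f h) g)))) r)) ((\f.(\g.(\h.((f h) g)))) r)) ((\f.(\g.(\h.((f h) (g h))))) (\a.a))) w)
Step 3: ((((p (\g.(\h.((r h) g)))) ((\f.(\g.(\h.((f h) g)))) r)) ((\f.(\g.(\h.((f h) (g h))))) (\a.a))) w)
Step 4: ((((p (\g.(\h.((r h) g)))) (\g.(\h.((r h) g)))) ((\f.(\g.(\h.((f h) (g h))))) (\a.a))) w)
Step 5: ((((p (\g.(\h.((r h) g)))) (\g.(\h.((r h) g)))) (\g.(\h.(((\a.a) h) (g h))))) w)
Step 6: ((((p (\g.(\h.((r h) g)))) (\g.(\h.((r h) g)))) (\g.(\h.(h (g h))))) w)

Answer: ((((p (\g.(\h.((r h) g)))) (\g.(\h.((r h) g)))) (\g.(\h.(h (g h))))) w)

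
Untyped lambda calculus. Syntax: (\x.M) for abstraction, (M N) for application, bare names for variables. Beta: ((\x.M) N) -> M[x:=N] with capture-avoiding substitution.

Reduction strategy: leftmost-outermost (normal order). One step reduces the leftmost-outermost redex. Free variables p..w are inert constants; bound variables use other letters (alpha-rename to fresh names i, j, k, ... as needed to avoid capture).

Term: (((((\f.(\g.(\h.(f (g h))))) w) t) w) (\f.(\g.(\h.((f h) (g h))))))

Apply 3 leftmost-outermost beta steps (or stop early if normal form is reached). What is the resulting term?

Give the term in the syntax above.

Answer: ((w (t w)) (\f.(\g.(\h.((f h) (g h))))))

Derivation:
Step 0: (((((\f.(\g.(\h.(f (g h))))) w) t) w) (\f.(\g.(\h.((f h) (g h))))))
Step 1: ((((\g.(\h.(w (g h)))) t) w) (\f.(\g.(\h.((f h) (g h))))))
Step 2: (((\h.(w (t h))) w) (\f.(\g.(\h.((f h) (g h))))))
Step 3: ((w (t w)) (\f.(\g.(\h.((f h) (g h))))))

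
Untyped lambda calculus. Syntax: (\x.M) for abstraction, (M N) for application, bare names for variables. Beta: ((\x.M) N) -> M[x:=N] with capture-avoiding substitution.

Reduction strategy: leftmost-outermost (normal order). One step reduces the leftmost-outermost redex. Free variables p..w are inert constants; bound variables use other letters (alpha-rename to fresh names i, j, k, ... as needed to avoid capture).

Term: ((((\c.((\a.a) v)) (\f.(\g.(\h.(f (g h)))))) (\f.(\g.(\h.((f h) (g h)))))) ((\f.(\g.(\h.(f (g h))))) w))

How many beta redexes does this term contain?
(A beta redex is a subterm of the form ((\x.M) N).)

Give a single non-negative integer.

Answer: 3

Derivation:
Term: ((((\c.((\a.a) v)) (\f.(\g.(\h.(f (g h)))))) (\f.(\g.(\h.((f h) (g h)))))) ((\f.(\g.(\h.(f (g h))))) w))
  Redex: ((\c.((\a.a) v)) (\f.(\g.(\h.(f (g h))))))
  Redex: ((\a.a) v)
  Redex: ((\f.(\g.(\h.(f (g h))))) w)
Total redexes: 3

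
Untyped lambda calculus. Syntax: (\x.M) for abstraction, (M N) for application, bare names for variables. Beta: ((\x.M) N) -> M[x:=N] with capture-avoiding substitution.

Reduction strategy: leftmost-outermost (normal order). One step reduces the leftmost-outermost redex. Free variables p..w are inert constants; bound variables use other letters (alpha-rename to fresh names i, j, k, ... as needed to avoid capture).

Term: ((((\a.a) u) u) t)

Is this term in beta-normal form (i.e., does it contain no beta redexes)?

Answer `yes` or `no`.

Term: ((((\a.a) u) u) t)
Found 1 beta redex(es).

Answer: no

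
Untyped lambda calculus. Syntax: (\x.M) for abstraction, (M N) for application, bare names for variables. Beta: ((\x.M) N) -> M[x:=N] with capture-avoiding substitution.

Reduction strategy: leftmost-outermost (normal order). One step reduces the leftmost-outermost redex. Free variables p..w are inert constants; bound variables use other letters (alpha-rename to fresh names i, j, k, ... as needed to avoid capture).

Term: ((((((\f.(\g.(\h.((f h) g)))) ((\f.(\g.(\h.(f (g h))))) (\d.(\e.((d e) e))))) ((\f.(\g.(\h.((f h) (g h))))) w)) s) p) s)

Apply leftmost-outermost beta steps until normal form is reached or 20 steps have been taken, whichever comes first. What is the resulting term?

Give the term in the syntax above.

Step 0: ((((((\f.(\g.(\h.((f h) g)))) ((\f.(\g.(\h.(f (g h))))) (\d.(\e.((d e) e))))) ((\f.(\g.(\h.((f h) (g h))))) w)) s) p) s)
Step 1: (((((\g.(\h.((((\f.(\g.(\h.(f (g h))))) (\d.(\e.((d e) e)))) h) g))) ((\f.(\g.(\h.((f h) (g h))))) w)) s) p) s)
Step 2: ((((\h.((((\f.(\g.(\h.(f (g h))))) (\d.(\e.((d e) e)))) h) ((\f.(\g.(\h.((f h) (g h))))) w))) s) p) s)
Step 3: ((((((\f.(\g.(\h.(f (g h))))) (\d.(\e.((d e) e)))) s) ((\f.(\g.(\h.((f h) (g h))))) w)) p) s)
Step 4: (((((\g.(\h.((\d.(\e.((d e) e))) (g h)))) s) ((\f.(\g.(\h.((f h) (g h))))) w)) p) s)
Step 5: ((((\h.((\d.(\e.((d e) e))) (s h))) ((\f.(\g.(\h.((f h) (g h))))) w)) p) s)
Step 6: ((((\d.(\e.((d e) e))) (s ((\f.(\g.(\h.((f h) (g h))))) w))) p) s)
Step 7: (((\e.(((s ((\f.(\g.(\h.((f h) (g h))))) w)) e) e)) p) s)
Step 8: ((((s ((\f.(\g.(\h.((f h) (g h))))) w)) p) p) s)
Step 9: ((((s (\g.(\h.((w h) (g h))))) p) p) s)

Answer: ((((s (\g.(\h.((w h) (g h))))) p) p) s)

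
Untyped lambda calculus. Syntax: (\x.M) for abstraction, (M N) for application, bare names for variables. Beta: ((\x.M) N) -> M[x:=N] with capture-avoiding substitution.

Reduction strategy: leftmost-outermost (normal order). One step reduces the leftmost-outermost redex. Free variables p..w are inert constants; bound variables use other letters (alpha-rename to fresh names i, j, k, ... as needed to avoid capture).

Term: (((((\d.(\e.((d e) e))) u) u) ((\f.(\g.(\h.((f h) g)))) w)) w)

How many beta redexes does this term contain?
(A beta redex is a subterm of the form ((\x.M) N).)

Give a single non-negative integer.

Answer: 2

Derivation:
Term: (((((\d.(\e.((d e) e))) u) u) ((\f.(\g.(\h.((f h) g)))) w)) w)
  Redex: ((\d.(\e.((d e) e))) u)
  Redex: ((\f.(\g.(\h.((f h) g)))) w)
Total redexes: 2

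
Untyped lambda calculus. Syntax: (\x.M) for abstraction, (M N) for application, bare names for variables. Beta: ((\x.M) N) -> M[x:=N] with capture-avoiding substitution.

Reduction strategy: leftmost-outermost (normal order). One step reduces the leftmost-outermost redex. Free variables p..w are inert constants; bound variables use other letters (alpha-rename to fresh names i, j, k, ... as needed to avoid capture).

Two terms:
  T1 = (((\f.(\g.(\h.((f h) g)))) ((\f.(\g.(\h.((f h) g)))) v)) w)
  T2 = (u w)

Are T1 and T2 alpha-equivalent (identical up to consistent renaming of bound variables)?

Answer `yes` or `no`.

Term 1: (((\f.(\g.(\h.((f h) g)))) ((\f.(\g.(\h.((f h) g)))) v)) w)
Term 2: (u w)
Alpha-equivalence: compare structure up to binder renaming.
Result: False

Answer: no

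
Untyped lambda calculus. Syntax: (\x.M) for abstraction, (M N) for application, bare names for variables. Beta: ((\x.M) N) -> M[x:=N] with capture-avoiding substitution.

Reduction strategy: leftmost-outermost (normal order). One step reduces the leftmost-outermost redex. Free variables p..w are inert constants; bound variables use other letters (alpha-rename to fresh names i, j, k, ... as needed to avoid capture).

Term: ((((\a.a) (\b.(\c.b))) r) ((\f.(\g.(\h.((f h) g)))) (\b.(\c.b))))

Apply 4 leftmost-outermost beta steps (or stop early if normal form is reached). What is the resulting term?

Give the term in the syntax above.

Step 0: ((((\a.a) (\b.(\c.b))) r) ((\f.(\g.(\h.((f h) g)))) (\b.(\c.b))))
Step 1: (((\b.(\c.b)) r) ((\f.(\g.(\h.((f h) g)))) (\b.(\c.b))))
Step 2: ((\c.r) ((\f.(\g.(\h.((f h) g)))) (\b.(\c.b))))
Step 3: r
Step 4: (normal form reached)

Answer: r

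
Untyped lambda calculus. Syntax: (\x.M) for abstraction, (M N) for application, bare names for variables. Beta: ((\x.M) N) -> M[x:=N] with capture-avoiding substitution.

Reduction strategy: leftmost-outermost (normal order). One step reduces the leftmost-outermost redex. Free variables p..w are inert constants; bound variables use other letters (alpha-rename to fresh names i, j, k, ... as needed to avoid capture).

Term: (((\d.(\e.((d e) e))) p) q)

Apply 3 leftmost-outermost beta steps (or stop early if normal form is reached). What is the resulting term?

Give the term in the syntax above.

Answer: ((p q) q)

Derivation:
Step 0: (((\d.(\e.((d e) e))) p) q)
Step 1: ((\e.((p e) e)) q)
Step 2: ((p q) q)
Step 3: (normal form reached)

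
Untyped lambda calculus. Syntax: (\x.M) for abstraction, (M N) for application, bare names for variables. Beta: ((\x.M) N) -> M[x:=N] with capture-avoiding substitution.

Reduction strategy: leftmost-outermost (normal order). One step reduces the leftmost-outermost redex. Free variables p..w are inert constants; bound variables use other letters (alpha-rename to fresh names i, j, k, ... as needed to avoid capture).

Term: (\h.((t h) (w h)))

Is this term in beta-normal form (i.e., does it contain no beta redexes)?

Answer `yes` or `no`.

Answer: yes

Derivation:
Term: (\h.((t h) (w h)))
No beta redexes found.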